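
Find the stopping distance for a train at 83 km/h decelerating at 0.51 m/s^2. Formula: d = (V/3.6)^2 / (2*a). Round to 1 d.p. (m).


Convert speed: V = 83 / 3.6 = 23.0556 m/s
V^2 = 531.5586
d = 531.5586 / (2 * 0.51)
d = 531.5586 / 1.02
d = 521.1 m

521.1


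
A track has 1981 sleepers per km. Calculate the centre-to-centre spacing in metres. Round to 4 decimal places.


Spacing = 1000 m / number of sleepers
Spacing = 1000 / 1981
Spacing = 0.5048 m

0.5048


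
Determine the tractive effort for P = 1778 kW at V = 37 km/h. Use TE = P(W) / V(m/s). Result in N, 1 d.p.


Convert: P = 1778 kW = 1778000 W
V = 37 / 3.6 = 10.2778 m/s
TE = 1778000 / 10.2778
TE = 172994.6 N

172994.6


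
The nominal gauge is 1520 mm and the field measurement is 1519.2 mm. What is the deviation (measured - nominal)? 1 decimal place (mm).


Deviation = measured - nominal
Deviation = 1519.2 - 1520
Deviation = -0.8 mm

-0.8


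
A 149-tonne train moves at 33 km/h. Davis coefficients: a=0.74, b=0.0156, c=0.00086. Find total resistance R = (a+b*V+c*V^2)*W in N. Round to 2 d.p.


b*V = 0.0156 * 33 = 0.5148
c*V^2 = 0.00086 * 1089 = 0.93654
R_per_t = 0.74 + 0.5148 + 0.93654 = 2.19134 N/t
R_total = 2.19134 * 149 = 326.51 N

326.51


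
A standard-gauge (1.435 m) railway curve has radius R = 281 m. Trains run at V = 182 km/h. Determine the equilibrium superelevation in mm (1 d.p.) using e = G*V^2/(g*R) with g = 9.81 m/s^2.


Convert speed: V = 182 / 3.6 = 50.5556 m/s
Apply formula: e = 1.435 * 50.5556^2 / (9.81 * 281)
e = 1.435 * 2555.8642 / 2756.61
e = 1.330498 m = 1330.5 mm

1330.5


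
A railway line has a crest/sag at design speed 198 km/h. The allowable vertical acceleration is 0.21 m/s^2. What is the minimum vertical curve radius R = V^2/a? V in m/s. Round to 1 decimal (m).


Convert speed: V = 198 / 3.6 = 55.0 m/s
V^2 = 3025.0 m^2/s^2
R_v = 3025.0 / 0.21
R_v = 14404.8 m

14404.8


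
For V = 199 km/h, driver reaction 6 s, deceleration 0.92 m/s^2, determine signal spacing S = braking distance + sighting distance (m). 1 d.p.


V = 199 / 3.6 = 55.2778 m/s
Braking distance = 55.2778^2 / (2*0.92) = 1660.67 m
Sighting distance = 55.2778 * 6 = 331.6667 m
S = 1660.67 + 331.6667 = 1992.3 m

1992.3


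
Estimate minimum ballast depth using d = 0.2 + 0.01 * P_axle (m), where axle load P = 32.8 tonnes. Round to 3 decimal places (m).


d = 0.2 + 0.01 * 32.8
d = 0.2 + 0.328
d = 0.528 m

0.528


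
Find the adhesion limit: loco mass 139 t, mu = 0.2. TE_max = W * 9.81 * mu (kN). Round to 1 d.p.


TE_max = W * g * mu
TE_max = 139 * 9.81 * 0.2
TE_max = 1363.59 * 0.2
TE_max = 272.7 kN

272.7


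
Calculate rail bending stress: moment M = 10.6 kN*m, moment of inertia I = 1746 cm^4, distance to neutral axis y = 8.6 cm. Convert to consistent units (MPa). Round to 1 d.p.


Convert units:
M = 10.6 kN*m = 10600000 N*mm
y = 8.6 cm = 86 mm
I = 1746 cm^4 = 17460000 mm^4
sigma = 10600000 * 86 / 17460000
sigma = 52.2 MPa

52.2


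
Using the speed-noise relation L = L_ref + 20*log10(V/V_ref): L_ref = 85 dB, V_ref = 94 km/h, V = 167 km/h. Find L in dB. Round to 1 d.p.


V/V_ref = 167 / 94 = 1.776596
log10(1.776596) = 0.249589
20 * 0.249589 = 4.9918
L = 85 + 4.9918 = 90.0 dB

90.0


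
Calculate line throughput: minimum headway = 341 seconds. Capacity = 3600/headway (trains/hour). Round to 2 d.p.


Capacity = 3600 / headway
Capacity = 3600 / 341
Capacity = 10.56 trains/hour

10.56


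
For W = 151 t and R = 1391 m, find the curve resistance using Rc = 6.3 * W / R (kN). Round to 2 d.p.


Rc = 6.3 * W / R
Rc = 6.3 * 151 / 1391
Rc = 951.3 / 1391
Rc = 0.68 kN

0.68


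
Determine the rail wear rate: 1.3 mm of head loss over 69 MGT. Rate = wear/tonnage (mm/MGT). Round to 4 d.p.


Wear rate = total wear / cumulative tonnage
Rate = 1.3 / 69
Rate = 0.0188 mm/MGT

0.0188


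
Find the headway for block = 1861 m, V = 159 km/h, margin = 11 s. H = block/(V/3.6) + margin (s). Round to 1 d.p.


V = 159 / 3.6 = 44.1667 m/s
Block traversal time = 1861 / 44.1667 = 42.1358 s
Headway = 42.1358 + 11
Headway = 53.1 s

53.1


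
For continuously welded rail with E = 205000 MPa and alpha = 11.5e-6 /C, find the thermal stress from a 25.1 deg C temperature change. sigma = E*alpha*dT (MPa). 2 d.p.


sigma = E * alpha * dT
sigma = 205000 * 11.5e-6 * 25.1
sigma = 2.3575 * 25.1
sigma = 59.17 MPa

59.17


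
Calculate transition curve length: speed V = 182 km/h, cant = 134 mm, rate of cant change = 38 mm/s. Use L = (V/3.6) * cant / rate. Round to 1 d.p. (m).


Convert speed: V = 182 / 3.6 = 50.5556 m/s
L = 50.5556 * 134 / 38
L = 6774.4444 / 38
L = 178.3 m

178.3


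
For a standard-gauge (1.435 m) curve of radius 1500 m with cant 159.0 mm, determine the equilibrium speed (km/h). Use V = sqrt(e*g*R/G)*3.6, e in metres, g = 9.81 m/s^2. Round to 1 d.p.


Convert cant: e = 159.0 mm = 0.1590 m
V_ms = sqrt(0.1590 * 9.81 * 1500 / 1.435)
V_ms = sqrt(1630.442509) = 40.3787 m/s
V = 40.3787 * 3.6 = 145.4 km/h

145.4


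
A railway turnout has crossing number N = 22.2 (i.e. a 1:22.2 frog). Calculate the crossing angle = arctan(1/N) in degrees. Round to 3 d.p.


1/N = 1/22.2 = 0.045045
angle = arctan(0.045045) = 0.045015 rad
angle = 0.045015 * 180/pi = 2.579 degrees

2.579


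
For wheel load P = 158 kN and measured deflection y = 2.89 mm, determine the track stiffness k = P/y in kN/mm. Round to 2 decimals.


Track stiffness k = P / y
k = 158 / 2.89
k = 54.67 kN/mm

54.67


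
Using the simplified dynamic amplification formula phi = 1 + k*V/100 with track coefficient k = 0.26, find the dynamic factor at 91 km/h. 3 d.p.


phi = 1 + k * V / 100
phi = 1 + 0.26 * 91 / 100
phi = 1 + 0.2366
phi = 1.237

1.237


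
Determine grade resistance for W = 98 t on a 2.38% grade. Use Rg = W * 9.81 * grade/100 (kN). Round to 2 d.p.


Rg = W * 9.81 * grade / 100
Rg = 98 * 9.81 * 2.38 / 100
Rg = 961.38 * 0.0238
Rg = 22.88 kN

22.88


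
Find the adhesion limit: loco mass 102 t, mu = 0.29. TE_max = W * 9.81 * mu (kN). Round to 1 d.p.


TE_max = W * g * mu
TE_max = 102 * 9.81 * 0.29
TE_max = 1000.62 * 0.29
TE_max = 290.2 kN

290.2


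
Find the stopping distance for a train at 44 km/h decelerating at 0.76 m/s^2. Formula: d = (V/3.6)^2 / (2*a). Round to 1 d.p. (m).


Convert speed: V = 44 / 3.6 = 12.2222 m/s
V^2 = 149.3827
d = 149.3827 / (2 * 0.76)
d = 149.3827 / 1.52
d = 98.3 m

98.3


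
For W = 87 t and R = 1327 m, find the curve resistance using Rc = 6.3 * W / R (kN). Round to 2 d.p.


Rc = 6.3 * W / R
Rc = 6.3 * 87 / 1327
Rc = 548.1 / 1327
Rc = 0.41 kN

0.41


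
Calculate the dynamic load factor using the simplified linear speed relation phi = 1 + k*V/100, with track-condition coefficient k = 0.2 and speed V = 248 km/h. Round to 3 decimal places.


phi = 1 + k * V / 100
phi = 1 + 0.2 * 248 / 100
phi = 1 + 0.496
phi = 1.496

1.496


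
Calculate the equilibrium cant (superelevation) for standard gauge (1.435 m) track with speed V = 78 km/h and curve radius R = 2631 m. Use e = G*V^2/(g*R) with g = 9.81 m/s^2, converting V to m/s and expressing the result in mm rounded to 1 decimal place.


Convert speed: V = 78 / 3.6 = 21.6667 m/s
Apply formula: e = 1.435 * 21.6667^2 / (9.81 * 2631)
e = 1.435 * 469.4444 / 25810.11
e = 0.0261 m = 26.1 mm

26.1


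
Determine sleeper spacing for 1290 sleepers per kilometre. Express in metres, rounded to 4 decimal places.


Spacing = 1000 m / number of sleepers
Spacing = 1000 / 1290
Spacing = 0.7752 m

0.7752


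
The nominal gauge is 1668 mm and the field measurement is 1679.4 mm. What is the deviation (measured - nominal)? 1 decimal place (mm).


Deviation = measured - nominal
Deviation = 1679.4 - 1668
Deviation = 11.4 mm

11.4


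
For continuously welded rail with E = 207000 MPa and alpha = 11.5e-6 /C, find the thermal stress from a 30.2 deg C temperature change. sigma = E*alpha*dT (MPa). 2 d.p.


sigma = E * alpha * dT
sigma = 207000 * 11.5e-6 * 30.2
sigma = 2.3805 * 30.2
sigma = 71.89 MPa

71.89


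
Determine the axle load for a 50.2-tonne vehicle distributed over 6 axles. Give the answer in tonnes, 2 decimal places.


Load per axle = total weight / number of axles
Load = 50.2 / 6
Load = 8.37 tonnes

8.37


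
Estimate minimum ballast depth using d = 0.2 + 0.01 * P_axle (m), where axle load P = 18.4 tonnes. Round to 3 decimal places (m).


d = 0.2 + 0.01 * 18.4
d = 0.2 + 0.184
d = 0.384 m

0.384


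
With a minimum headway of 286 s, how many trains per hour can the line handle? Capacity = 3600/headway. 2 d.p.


Capacity = 3600 / headway
Capacity = 3600 / 286
Capacity = 12.59 trains/hour

12.59


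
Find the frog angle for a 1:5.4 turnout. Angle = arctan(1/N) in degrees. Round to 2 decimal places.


1/N = 1/5.4 = 0.185185
angle = arctan(0.185185) = 0.183111 rad
angle = 0.183111 * 180/pi = 10.49 degrees

10.49


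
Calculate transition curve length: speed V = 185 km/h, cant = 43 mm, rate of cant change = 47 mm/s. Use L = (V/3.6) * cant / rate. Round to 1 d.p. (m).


Convert speed: V = 185 / 3.6 = 51.3889 m/s
L = 51.3889 * 43 / 47
L = 2209.7222 / 47
L = 47.0 m

47.0


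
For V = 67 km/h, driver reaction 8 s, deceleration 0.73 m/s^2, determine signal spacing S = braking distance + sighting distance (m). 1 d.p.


V = 67 / 3.6 = 18.6111 m/s
Braking distance = 18.6111^2 / (2*0.73) = 237.2421 m
Sighting distance = 18.6111 * 8 = 148.8889 m
S = 237.2421 + 148.8889 = 386.1 m

386.1


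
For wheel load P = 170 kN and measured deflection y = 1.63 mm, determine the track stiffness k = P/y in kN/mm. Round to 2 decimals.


Track stiffness k = P / y
k = 170 / 1.63
k = 104.29 kN/mm

104.29


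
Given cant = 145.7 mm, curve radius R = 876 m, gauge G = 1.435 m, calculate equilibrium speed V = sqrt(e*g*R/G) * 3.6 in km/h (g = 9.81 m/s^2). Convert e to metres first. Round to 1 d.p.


Convert cant: e = 145.7 mm = 0.1457 m
V_ms = sqrt(0.1457 * 9.81 * 876 / 1.435)
V_ms = sqrt(872.530796) = 29.5386 m/s
V = 29.5386 * 3.6 = 106.3 km/h

106.3


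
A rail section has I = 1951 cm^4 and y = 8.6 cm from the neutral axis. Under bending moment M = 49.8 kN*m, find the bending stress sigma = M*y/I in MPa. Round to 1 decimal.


Convert units:
M = 49.8 kN*m = 49800000 N*mm
y = 8.6 cm = 86 mm
I = 1951 cm^4 = 19510000 mm^4
sigma = 49800000 * 86 / 19510000
sigma = 219.5 MPa

219.5


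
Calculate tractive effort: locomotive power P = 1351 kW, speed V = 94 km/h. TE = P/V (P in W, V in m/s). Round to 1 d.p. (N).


Convert: P = 1351 kW = 1351000 W
V = 94 / 3.6 = 26.1111 m/s
TE = 1351000 / 26.1111
TE = 51740.4 N

51740.4


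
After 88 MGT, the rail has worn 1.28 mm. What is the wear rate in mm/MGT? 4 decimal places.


Wear rate = total wear / cumulative tonnage
Rate = 1.28 / 88
Rate = 0.0145 mm/MGT

0.0145


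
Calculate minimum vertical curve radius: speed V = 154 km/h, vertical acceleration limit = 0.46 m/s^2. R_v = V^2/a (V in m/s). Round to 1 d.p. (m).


Convert speed: V = 154 / 3.6 = 42.7778 m/s
V^2 = 1829.9383 m^2/s^2
R_v = 1829.9383 / 0.46
R_v = 3978.1 m

3978.1


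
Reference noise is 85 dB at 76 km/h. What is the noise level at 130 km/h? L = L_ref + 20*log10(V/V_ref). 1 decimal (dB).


V/V_ref = 130 / 76 = 1.710526
log10(1.710526) = 0.23313
20 * 0.23313 = 4.6626
L = 85 + 4.6626 = 89.7 dB

89.7


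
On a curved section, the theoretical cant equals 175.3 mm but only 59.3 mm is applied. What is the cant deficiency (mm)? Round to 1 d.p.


Cant deficiency = equilibrium cant - actual cant
CD = 175.3 - 59.3
CD = 116.0 mm

116.0


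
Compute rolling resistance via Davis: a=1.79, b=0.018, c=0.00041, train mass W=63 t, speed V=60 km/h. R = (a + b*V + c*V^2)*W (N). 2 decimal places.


b*V = 0.018 * 60 = 1.08
c*V^2 = 0.00041 * 3600 = 1.476
R_per_t = 1.79 + 1.08 + 1.476 = 4.346 N/t
R_total = 4.346 * 63 = 273.80 N

273.80


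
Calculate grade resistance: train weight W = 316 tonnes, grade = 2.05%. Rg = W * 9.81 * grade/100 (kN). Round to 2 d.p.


Rg = W * 9.81 * grade / 100
Rg = 316 * 9.81 * 2.05 / 100
Rg = 3099.96 * 0.0205
Rg = 63.55 kN

63.55


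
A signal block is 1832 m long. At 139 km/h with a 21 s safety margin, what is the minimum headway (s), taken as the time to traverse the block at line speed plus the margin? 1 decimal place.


V = 139 / 3.6 = 38.6111 m/s
Block traversal time = 1832 / 38.6111 = 47.4475 s
Headway = 47.4475 + 21
Headway = 68.4 s

68.4


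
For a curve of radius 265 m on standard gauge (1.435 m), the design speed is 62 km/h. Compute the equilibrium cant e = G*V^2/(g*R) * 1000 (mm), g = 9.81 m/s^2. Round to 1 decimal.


Convert speed: V = 62 / 3.6 = 17.2222 m/s
Apply formula: e = 1.435 * 17.2222^2 / (9.81 * 265)
e = 1.435 * 296.6049 / 2599.65
e = 0.163725 m = 163.7 mm

163.7


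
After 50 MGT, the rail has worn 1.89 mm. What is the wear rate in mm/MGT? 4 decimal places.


Wear rate = total wear / cumulative tonnage
Rate = 1.89 / 50
Rate = 0.0378 mm/MGT

0.0378


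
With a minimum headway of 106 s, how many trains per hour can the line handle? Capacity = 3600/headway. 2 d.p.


Capacity = 3600 / headway
Capacity = 3600 / 106
Capacity = 33.96 trains/hour

33.96


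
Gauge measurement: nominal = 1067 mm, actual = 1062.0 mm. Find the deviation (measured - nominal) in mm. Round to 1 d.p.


Deviation = measured - nominal
Deviation = 1062.0 - 1067
Deviation = -5.0 mm

-5.0


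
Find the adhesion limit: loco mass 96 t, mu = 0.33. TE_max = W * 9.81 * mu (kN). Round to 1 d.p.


TE_max = W * g * mu
TE_max = 96 * 9.81 * 0.33
TE_max = 941.76 * 0.33
TE_max = 310.8 kN

310.8


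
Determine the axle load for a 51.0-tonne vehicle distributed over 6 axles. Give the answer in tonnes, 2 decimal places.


Load per axle = total weight / number of axles
Load = 51.0 / 6
Load = 8.50 tonnes

8.50


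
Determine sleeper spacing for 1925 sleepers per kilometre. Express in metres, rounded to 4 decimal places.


Spacing = 1000 m / number of sleepers
Spacing = 1000 / 1925
Spacing = 0.5195 m

0.5195


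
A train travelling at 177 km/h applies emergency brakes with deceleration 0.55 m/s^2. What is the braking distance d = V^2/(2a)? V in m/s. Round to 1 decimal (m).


Convert speed: V = 177 / 3.6 = 49.1667 m/s
V^2 = 2417.3611
d = 2417.3611 / (2 * 0.55)
d = 2417.3611 / 1.1
d = 2197.6 m

2197.6


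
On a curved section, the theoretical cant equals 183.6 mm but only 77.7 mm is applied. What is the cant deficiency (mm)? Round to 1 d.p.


Cant deficiency = equilibrium cant - actual cant
CD = 183.6 - 77.7
CD = 105.9 mm

105.9


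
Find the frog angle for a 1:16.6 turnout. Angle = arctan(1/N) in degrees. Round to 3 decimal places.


1/N = 1/16.6 = 0.060241
angle = arctan(0.060241) = 0.060168 rad
angle = 0.060168 * 180/pi = 3.447 degrees

3.447


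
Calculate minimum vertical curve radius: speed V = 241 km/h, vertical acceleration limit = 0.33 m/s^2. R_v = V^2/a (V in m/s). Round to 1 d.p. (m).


Convert speed: V = 241 / 3.6 = 66.9444 m/s
V^2 = 4481.5586 m^2/s^2
R_v = 4481.5586 / 0.33
R_v = 13580.5 m

13580.5


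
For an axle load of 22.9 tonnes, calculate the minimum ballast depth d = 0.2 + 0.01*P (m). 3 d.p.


d = 0.2 + 0.01 * 22.9
d = 0.2 + 0.229
d = 0.429 m

0.429


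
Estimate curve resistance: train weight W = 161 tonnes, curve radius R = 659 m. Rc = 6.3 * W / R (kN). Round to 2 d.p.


Rc = 6.3 * W / R
Rc = 6.3 * 161 / 659
Rc = 1014.3 / 659
Rc = 1.54 kN

1.54


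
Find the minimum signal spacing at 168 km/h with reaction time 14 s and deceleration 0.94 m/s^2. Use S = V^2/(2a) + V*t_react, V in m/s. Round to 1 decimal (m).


V = 168 / 3.6 = 46.6667 m/s
Braking distance = 46.6667^2 / (2*0.94) = 1158.3924 m
Sighting distance = 46.6667 * 14 = 653.3333 m
S = 1158.3924 + 653.3333 = 1811.7 m

1811.7


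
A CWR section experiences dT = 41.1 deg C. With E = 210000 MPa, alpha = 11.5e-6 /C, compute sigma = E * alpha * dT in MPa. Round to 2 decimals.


sigma = E * alpha * dT
sigma = 210000 * 11.5e-6 * 41.1
sigma = 2.415 * 41.1
sigma = 99.26 MPa

99.26


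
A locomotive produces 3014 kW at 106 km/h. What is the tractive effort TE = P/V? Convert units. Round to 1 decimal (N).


Convert: P = 3014 kW = 3014000 W
V = 106 / 3.6 = 29.4444 m/s
TE = 3014000 / 29.4444
TE = 102362.3 N

102362.3


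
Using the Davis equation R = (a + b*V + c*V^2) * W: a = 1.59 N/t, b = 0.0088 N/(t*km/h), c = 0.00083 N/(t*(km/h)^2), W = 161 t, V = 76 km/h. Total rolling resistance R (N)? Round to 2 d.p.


b*V = 0.0088 * 76 = 0.6688
c*V^2 = 0.00083 * 5776 = 4.79408
R_per_t = 1.59 + 0.6688 + 4.79408 = 7.05288 N/t
R_total = 7.05288 * 161 = 1135.51 N

1135.51


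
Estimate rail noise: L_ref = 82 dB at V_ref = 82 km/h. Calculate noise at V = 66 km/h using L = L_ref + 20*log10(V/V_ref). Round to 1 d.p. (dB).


V/V_ref = 66 / 82 = 0.804878
log10(0.804878) = -0.09427
20 * -0.09427 = -1.8854
L = 82 + -1.8854 = 80.1 dB

80.1


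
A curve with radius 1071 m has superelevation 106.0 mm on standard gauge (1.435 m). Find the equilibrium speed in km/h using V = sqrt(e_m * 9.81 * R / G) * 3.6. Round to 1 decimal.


Convert cant: e = 106.0 mm = 0.1060 m
V_ms = sqrt(0.1060 * 9.81 * 1071 / 1.435)
V_ms = sqrt(776.090634) = 27.8584 m/s
V = 27.8584 * 3.6 = 100.3 km/h

100.3


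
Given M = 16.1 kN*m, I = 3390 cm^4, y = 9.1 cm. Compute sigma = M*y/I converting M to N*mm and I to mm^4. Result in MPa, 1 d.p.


Convert units:
M = 16.1 kN*m = 16100000 N*mm
y = 9.1 cm = 91 mm
I = 3390 cm^4 = 33900000 mm^4
sigma = 16100000 * 91 / 33900000
sigma = 43.2 MPa

43.2


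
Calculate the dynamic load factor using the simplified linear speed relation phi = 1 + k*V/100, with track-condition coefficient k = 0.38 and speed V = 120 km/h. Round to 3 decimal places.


phi = 1 + k * V / 100
phi = 1 + 0.38 * 120 / 100
phi = 1 + 0.456
phi = 1.456

1.456


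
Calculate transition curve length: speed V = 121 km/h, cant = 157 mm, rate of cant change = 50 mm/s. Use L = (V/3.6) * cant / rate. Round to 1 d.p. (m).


Convert speed: V = 121 / 3.6 = 33.6111 m/s
L = 33.6111 * 157 / 50
L = 5276.9444 / 50
L = 105.5 m

105.5


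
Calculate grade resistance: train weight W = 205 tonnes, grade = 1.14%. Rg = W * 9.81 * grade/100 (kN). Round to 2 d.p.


Rg = W * 9.81 * grade / 100
Rg = 205 * 9.81 * 1.14 / 100
Rg = 2011.05 * 0.0114
Rg = 22.93 kN

22.93


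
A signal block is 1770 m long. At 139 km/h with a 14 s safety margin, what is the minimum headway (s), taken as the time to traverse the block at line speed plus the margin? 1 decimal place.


V = 139 / 3.6 = 38.6111 m/s
Block traversal time = 1770 / 38.6111 = 45.8417 s
Headway = 45.8417 + 14
Headway = 59.8 s

59.8


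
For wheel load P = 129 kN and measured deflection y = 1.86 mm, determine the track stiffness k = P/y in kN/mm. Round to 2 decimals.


Track stiffness k = P / y
k = 129 / 1.86
k = 69.35 kN/mm

69.35


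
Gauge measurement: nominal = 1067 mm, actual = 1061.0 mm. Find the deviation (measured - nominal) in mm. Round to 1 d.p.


Deviation = measured - nominal
Deviation = 1061.0 - 1067
Deviation = -6.0 mm

-6.0


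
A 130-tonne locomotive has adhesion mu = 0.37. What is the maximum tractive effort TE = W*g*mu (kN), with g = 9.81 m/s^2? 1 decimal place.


TE_max = W * g * mu
TE_max = 130 * 9.81 * 0.37
TE_max = 1275.3 * 0.37
TE_max = 471.9 kN

471.9


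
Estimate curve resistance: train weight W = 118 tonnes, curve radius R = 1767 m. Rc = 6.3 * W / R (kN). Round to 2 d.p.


Rc = 6.3 * W / R
Rc = 6.3 * 118 / 1767
Rc = 743.4 / 1767
Rc = 0.42 kN

0.42


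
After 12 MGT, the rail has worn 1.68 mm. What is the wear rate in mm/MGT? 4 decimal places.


Wear rate = total wear / cumulative tonnage
Rate = 1.68 / 12
Rate = 0.1400 mm/MGT

0.1400


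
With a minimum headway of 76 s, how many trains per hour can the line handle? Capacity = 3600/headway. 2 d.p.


Capacity = 3600 / headway
Capacity = 3600 / 76
Capacity = 47.37 trains/hour

47.37


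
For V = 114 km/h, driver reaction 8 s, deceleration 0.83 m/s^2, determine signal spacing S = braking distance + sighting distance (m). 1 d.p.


V = 114 / 3.6 = 31.6667 m/s
Braking distance = 31.6667^2 / (2*0.83) = 604.083 m
Sighting distance = 31.6667 * 8 = 253.3333 m
S = 604.083 + 253.3333 = 857.4 m

857.4


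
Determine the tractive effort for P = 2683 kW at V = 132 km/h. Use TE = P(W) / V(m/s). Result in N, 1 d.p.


Convert: P = 2683 kW = 2683000 W
V = 132 / 3.6 = 36.6667 m/s
TE = 2683000 / 36.6667
TE = 73172.7 N

73172.7


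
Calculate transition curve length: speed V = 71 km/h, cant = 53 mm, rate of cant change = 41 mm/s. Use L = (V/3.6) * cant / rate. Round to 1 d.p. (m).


Convert speed: V = 71 / 3.6 = 19.7222 m/s
L = 19.7222 * 53 / 41
L = 1045.2778 / 41
L = 25.5 m

25.5


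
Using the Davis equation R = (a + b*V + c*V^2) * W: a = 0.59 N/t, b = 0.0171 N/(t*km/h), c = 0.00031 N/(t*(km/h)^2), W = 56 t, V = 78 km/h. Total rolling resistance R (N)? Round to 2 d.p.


b*V = 0.0171 * 78 = 1.3338
c*V^2 = 0.00031 * 6084 = 1.88604
R_per_t = 0.59 + 1.3338 + 1.88604 = 3.80984 N/t
R_total = 3.80984 * 56 = 213.35 N

213.35


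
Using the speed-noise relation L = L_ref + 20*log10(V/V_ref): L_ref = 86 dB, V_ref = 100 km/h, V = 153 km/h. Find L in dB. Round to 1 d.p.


V/V_ref = 153 / 100 = 1.53
log10(1.53) = 0.184691
20 * 0.184691 = 3.6938
L = 86 + 3.6938 = 89.7 dB

89.7


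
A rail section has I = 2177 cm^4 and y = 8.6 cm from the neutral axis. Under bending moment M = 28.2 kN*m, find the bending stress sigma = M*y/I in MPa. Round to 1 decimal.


Convert units:
M = 28.2 kN*m = 28200000 N*mm
y = 8.6 cm = 86 mm
I = 2177 cm^4 = 21770000 mm^4
sigma = 28200000 * 86 / 21770000
sigma = 111.4 MPa

111.4


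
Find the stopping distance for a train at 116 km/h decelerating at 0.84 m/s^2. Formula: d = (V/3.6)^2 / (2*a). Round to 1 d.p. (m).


Convert speed: V = 116 / 3.6 = 32.2222 m/s
V^2 = 1038.2716
d = 1038.2716 / (2 * 0.84)
d = 1038.2716 / 1.68
d = 618.0 m

618.0


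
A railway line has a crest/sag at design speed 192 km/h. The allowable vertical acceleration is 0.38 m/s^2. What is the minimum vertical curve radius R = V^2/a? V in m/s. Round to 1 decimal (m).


Convert speed: V = 192 / 3.6 = 53.3333 m/s
V^2 = 2844.4444 m^2/s^2
R_v = 2844.4444 / 0.38
R_v = 7485.4 m

7485.4


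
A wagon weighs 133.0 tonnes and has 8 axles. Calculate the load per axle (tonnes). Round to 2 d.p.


Load per axle = total weight / number of axles
Load = 133.0 / 8
Load = 16.63 tonnes

16.63


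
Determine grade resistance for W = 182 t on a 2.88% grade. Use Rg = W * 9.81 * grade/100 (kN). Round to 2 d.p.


Rg = W * 9.81 * grade / 100
Rg = 182 * 9.81 * 2.88 / 100
Rg = 1785.42 * 0.0288
Rg = 51.42 kN

51.42


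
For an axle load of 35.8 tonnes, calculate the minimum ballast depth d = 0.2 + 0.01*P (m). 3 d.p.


d = 0.2 + 0.01 * 35.8
d = 0.2 + 0.358
d = 0.558 m

0.558


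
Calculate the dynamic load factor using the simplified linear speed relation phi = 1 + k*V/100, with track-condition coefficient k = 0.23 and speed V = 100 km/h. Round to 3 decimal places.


phi = 1 + k * V / 100
phi = 1 + 0.23 * 100 / 100
phi = 1 + 0.23
phi = 1.230

1.230


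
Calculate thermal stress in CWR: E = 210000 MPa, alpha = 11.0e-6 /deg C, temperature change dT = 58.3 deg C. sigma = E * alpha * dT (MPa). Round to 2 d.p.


sigma = E * alpha * dT
sigma = 210000 * 11.0e-6 * 58.3
sigma = 2.31 * 58.3
sigma = 134.67 MPa

134.67


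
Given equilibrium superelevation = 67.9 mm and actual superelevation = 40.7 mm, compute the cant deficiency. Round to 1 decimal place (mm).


Cant deficiency = equilibrium cant - actual cant
CD = 67.9 - 40.7
CD = 27.2 mm

27.2


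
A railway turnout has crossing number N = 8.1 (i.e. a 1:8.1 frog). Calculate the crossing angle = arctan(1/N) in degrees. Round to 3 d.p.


1/N = 1/8.1 = 0.123457
angle = arctan(0.123457) = 0.122835 rad
angle = 0.122835 * 180/pi = 7.038 degrees

7.038


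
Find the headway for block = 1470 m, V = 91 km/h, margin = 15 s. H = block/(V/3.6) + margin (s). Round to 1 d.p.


V = 91 / 3.6 = 25.2778 m/s
Block traversal time = 1470 / 25.2778 = 58.1538 s
Headway = 58.1538 + 15
Headway = 73.2 s

73.2


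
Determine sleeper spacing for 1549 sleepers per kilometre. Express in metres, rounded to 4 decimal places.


Spacing = 1000 m / number of sleepers
Spacing = 1000 / 1549
Spacing = 0.6456 m

0.6456


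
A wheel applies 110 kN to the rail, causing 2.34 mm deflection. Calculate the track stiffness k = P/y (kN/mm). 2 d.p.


Track stiffness k = P / y
k = 110 / 2.34
k = 47.01 kN/mm

47.01


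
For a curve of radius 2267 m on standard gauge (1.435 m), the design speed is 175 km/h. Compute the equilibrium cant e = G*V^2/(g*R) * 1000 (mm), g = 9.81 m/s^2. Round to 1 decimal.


Convert speed: V = 175 / 3.6 = 48.6111 m/s
Apply formula: e = 1.435 * 48.6111^2 / (9.81 * 2267)
e = 1.435 * 2363.0401 / 22239.27
e = 0.152476 m = 152.5 mm

152.5


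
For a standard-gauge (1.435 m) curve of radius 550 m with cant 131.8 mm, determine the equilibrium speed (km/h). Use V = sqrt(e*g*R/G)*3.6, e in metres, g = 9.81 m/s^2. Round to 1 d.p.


Convert cant: e = 131.8 mm = 0.1318 m
V_ms = sqrt(0.1318 * 9.81 * 550 / 1.435)
V_ms = sqrt(495.558815) = 22.2612 m/s
V = 22.2612 * 3.6 = 80.1 km/h

80.1


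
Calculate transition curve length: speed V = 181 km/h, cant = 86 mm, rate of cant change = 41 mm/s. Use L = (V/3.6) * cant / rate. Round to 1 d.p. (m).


Convert speed: V = 181 / 3.6 = 50.2778 m/s
L = 50.2778 * 86 / 41
L = 4323.8889 / 41
L = 105.5 m

105.5


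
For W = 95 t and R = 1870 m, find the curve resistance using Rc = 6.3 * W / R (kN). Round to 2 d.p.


Rc = 6.3 * W / R
Rc = 6.3 * 95 / 1870
Rc = 598.5 / 1870
Rc = 0.32 kN

0.32


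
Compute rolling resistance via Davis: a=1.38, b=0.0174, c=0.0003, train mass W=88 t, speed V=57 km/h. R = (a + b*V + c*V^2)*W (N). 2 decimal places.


b*V = 0.0174 * 57 = 0.9918
c*V^2 = 0.0003 * 3249 = 0.9747
R_per_t = 1.38 + 0.9918 + 0.9747 = 3.3465 N/t
R_total = 3.3465 * 88 = 294.49 N

294.49


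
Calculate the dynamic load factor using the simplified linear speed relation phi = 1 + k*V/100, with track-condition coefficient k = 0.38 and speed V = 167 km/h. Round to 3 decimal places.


phi = 1 + k * V / 100
phi = 1 + 0.38 * 167 / 100
phi = 1 + 0.6346
phi = 1.635

1.635


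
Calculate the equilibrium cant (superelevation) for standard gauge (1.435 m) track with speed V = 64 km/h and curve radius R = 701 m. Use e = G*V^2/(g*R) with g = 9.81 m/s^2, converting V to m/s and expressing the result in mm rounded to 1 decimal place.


Convert speed: V = 64 / 3.6 = 17.7778 m/s
Apply formula: e = 1.435 * 17.7778^2 / (9.81 * 701)
e = 1.435 * 316.0494 / 6876.81
e = 0.065951 m = 66.0 mm

66.0


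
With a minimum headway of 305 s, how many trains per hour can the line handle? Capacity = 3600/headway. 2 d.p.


Capacity = 3600 / headway
Capacity = 3600 / 305
Capacity = 11.80 trains/hour

11.80


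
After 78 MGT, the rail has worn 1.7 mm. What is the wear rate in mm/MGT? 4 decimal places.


Wear rate = total wear / cumulative tonnage
Rate = 1.7 / 78
Rate = 0.0218 mm/MGT

0.0218


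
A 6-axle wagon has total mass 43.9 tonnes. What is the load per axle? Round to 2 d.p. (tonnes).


Load per axle = total weight / number of axles
Load = 43.9 / 6
Load = 7.32 tonnes

7.32


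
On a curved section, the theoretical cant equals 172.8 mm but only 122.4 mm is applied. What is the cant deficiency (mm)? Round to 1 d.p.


Cant deficiency = equilibrium cant - actual cant
CD = 172.8 - 122.4
CD = 50.4 mm

50.4


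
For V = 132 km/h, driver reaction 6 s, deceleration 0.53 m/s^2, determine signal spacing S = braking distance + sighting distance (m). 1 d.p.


V = 132 / 3.6 = 36.6667 m/s
Braking distance = 36.6667^2 / (2*0.53) = 1268.3438 m
Sighting distance = 36.6667 * 6 = 220.0 m
S = 1268.3438 + 220.0 = 1488.3 m

1488.3


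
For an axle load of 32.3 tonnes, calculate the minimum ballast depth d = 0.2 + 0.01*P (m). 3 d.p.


d = 0.2 + 0.01 * 32.3
d = 0.2 + 0.323
d = 0.523 m

0.523


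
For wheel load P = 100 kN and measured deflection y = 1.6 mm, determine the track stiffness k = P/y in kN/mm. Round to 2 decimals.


Track stiffness k = P / y
k = 100 / 1.6
k = 62.50 kN/mm

62.50


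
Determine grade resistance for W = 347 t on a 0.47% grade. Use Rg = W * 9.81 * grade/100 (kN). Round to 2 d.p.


Rg = W * 9.81 * grade / 100
Rg = 347 * 9.81 * 0.47 / 100
Rg = 3404.07 * 0.0047
Rg = 16.00 kN

16.00


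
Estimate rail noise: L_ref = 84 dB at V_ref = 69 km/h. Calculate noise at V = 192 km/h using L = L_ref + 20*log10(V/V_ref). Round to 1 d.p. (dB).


V/V_ref = 192 / 69 = 2.782609
log10(2.782609) = 0.444452
20 * 0.444452 = 8.889
L = 84 + 8.889 = 92.9 dB

92.9


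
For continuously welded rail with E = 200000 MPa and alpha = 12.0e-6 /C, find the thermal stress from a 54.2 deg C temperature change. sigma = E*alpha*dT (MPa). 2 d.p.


sigma = E * alpha * dT
sigma = 200000 * 12.0e-6 * 54.2
sigma = 2.4 * 54.2
sigma = 130.08 MPa

130.08


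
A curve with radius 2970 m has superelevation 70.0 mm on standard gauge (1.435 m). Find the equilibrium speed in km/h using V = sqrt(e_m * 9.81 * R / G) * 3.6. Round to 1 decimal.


Convert cant: e = 70.0 mm = 0.0700 m
V_ms = sqrt(0.0700 * 9.81 * 2970 / 1.435)
V_ms = sqrt(1421.253659) = 37.6995 m/s
V = 37.6995 * 3.6 = 135.7 km/h

135.7


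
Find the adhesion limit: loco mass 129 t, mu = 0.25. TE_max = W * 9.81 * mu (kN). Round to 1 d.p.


TE_max = W * g * mu
TE_max = 129 * 9.81 * 0.25
TE_max = 1265.49 * 0.25
TE_max = 316.4 kN

316.4


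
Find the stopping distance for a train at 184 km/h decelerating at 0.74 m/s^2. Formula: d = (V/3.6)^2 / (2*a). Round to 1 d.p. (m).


Convert speed: V = 184 / 3.6 = 51.1111 m/s
V^2 = 2612.3457
d = 2612.3457 / (2 * 0.74)
d = 2612.3457 / 1.48
d = 1765.1 m

1765.1


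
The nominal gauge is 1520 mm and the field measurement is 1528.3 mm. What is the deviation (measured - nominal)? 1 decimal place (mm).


Deviation = measured - nominal
Deviation = 1528.3 - 1520
Deviation = 8.3 mm

8.3


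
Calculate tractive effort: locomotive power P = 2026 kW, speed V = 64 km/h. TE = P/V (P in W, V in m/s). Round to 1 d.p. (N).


Convert: P = 2026 kW = 2026000 W
V = 64 / 3.6 = 17.7778 m/s
TE = 2026000 / 17.7778
TE = 113962.5 N

113962.5


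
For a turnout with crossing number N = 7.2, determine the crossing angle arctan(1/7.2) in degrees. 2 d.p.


1/N = 1/7.2 = 0.138889
angle = arctan(0.138889) = 0.138006 rad
angle = 0.138006 * 180/pi = 7.91 degrees

7.91


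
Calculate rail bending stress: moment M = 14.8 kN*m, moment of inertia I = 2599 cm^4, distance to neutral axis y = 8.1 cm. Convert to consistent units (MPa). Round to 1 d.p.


Convert units:
M = 14.8 kN*m = 14800000 N*mm
y = 8.1 cm = 81 mm
I = 2599 cm^4 = 25990000 mm^4
sigma = 14800000 * 81 / 25990000
sigma = 46.1 MPa

46.1


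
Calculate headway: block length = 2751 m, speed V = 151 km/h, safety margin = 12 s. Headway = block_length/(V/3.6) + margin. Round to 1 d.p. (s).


V = 151 / 3.6 = 41.9444 m/s
Block traversal time = 2751 / 41.9444 = 65.5868 s
Headway = 65.5868 + 12
Headway = 77.6 s

77.6


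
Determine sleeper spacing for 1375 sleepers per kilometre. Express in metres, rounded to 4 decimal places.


Spacing = 1000 m / number of sleepers
Spacing = 1000 / 1375
Spacing = 0.7273 m

0.7273


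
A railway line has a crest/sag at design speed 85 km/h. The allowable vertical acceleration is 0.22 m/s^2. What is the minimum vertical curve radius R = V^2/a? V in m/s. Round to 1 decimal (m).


Convert speed: V = 85 / 3.6 = 23.6111 m/s
V^2 = 557.4846 m^2/s^2
R_v = 557.4846 / 0.22
R_v = 2534.0 m

2534.0


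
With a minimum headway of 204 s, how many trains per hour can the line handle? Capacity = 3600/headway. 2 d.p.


Capacity = 3600 / headway
Capacity = 3600 / 204
Capacity = 17.65 trains/hour

17.65


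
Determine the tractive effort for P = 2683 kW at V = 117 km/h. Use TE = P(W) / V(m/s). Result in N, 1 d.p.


Convert: P = 2683 kW = 2683000 W
V = 117 / 3.6 = 32.5 m/s
TE = 2683000 / 32.5
TE = 82553.8 N

82553.8


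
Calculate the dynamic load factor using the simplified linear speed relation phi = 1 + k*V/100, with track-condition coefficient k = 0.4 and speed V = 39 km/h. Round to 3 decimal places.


phi = 1 + k * V / 100
phi = 1 + 0.4 * 39 / 100
phi = 1 + 0.156
phi = 1.156

1.156


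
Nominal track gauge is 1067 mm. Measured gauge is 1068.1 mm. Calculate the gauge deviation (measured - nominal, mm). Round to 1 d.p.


Deviation = measured - nominal
Deviation = 1068.1 - 1067
Deviation = 1.1 mm

1.1


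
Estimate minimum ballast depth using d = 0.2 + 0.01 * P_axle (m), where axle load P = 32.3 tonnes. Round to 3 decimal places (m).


d = 0.2 + 0.01 * 32.3
d = 0.2 + 0.323
d = 0.523 m

0.523


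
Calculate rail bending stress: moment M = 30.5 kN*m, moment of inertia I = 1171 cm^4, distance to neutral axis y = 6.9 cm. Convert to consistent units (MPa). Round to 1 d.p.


Convert units:
M = 30.5 kN*m = 30500000 N*mm
y = 6.9 cm = 69 mm
I = 1171 cm^4 = 11710000 mm^4
sigma = 30500000 * 69 / 11710000
sigma = 179.7 MPa

179.7


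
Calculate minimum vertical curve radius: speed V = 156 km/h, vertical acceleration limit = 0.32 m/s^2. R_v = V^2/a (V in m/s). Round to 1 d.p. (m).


Convert speed: V = 156 / 3.6 = 43.3333 m/s
V^2 = 1877.7778 m^2/s^2
R_v = 1877.7778 / 0.32
R_v = 5868.1 m

5868.1


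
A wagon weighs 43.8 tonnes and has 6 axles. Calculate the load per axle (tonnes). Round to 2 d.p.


Load per axle = total weight / number of axles
Load = 43.8 / 6
Load = 7.30 tonnes

7.30


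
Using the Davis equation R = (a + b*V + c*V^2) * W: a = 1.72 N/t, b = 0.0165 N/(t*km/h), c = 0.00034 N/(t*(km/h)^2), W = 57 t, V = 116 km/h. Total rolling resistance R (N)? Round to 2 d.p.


b*V = 0.0165 * 116 = 1.914
c*V^2 = 0.00034 * 13456 = 4.57504
R_per_t = 1.72 + 1.914 + 4.57504 = 8.20904 N/t
R_total = 8.20904 * 57 = 467.92 N

467.92


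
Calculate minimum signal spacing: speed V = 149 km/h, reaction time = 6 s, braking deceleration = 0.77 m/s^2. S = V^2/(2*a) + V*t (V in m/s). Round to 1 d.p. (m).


V = 149 / 3.6 = 41.3889 m/s
Braking distance = 41.3889^2 / (2*0.77) = 1112.3637 m
Sighting distance = 41.3889 * 6 = 248.3333 m
S = 1112.3637 + 248.3333 = 1360.7 m

1360.7


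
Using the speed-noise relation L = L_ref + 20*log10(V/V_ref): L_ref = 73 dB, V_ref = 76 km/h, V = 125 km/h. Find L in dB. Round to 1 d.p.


V/V_ref = 125 / 76 = 1.644737
log10(1.644737) = 0.216096
20 * 0.216096 = 4.3219
L = 73 + 4.3219 = 77.3 dB

77.3


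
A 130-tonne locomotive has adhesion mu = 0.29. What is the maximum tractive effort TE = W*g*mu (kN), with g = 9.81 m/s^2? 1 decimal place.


TE_max = W * g * mu
TE_max = 130 * 9.81 * 0.29
TE_max = 1275.3 * 0.29
TE_max = 369.8 kN

369.8


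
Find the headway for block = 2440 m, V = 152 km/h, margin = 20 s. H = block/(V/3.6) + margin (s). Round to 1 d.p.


V = 152 / 3.6 = 42.2222 m/s
Block traversal time = 2440 / 42.2222 = 57.7895 s
Headway = 57.7895 + 20
Headway = 77.8 s

77.8


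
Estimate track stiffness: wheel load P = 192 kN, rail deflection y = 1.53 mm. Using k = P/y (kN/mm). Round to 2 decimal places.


Track stiffness k = P / y
k = 192 / 1.53
k = 125.49 kN/mm

125.49


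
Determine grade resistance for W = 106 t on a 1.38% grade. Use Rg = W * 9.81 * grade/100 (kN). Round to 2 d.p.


Rg = W * 9.81 * grade / 100
Rg = 106 * 9.81 * 1.38 / 100
Rg = 1039.86 * 0.0138
Rg = 14.35 kN

14.35


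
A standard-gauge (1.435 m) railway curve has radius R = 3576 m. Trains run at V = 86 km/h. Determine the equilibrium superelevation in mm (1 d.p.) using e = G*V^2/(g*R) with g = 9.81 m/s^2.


Convert speed: V = 86 / 3.6 = 23.8889 m/s
Apply formula: e = 1.435 * 23.8889^2 / (9.81 * 3576)
e = 1.435 * 570.679 / 35080.56
e = 0.023344 m = 23.3 mm

23.3


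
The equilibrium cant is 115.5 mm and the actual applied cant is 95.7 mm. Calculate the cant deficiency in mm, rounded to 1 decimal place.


Cant deficiency = equilibrium cant - actual cant
CD = 115.5 - 95.7
CD = 19.8 mm

19.8


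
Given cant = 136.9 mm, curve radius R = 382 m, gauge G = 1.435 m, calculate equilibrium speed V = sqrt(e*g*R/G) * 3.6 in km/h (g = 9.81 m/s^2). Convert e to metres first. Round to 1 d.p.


Convert cant: e = 136.9 mm = 0.1369 m
V_ms = sqrt(0.1369 * 9.81 * 382 / 1.435)
V_ms = sqrt(357.506479) = 18.9078 m/s
V = 18.9078 * 3.6 = 68.1 km/h

68.1


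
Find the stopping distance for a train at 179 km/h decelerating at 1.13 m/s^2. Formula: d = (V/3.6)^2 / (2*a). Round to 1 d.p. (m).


Convert speed: V = 179 / 3.6 = 49.7222 m/s
V^2 = 2472.2994
d = 2472.2994 / (2 * 1.13)
d = 2472.2994 / 2.26
d = 1093.9 m

1093.9


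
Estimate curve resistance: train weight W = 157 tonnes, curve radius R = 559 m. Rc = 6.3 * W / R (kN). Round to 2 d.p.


Rc = 6.3 * W / R
Rc = 6.3 * 157 / 559
Rc = 989.1 / 559
Rc = 1.77 kN

1.77


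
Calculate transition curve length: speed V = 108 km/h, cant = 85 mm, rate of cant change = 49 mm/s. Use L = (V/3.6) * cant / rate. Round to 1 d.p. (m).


Convert speed: V = 108 / 3.6 = 30.0 m/s
L = 30.0 * 85 / 49
L = 2550.0 / 49
L = 52.0 m

52.0


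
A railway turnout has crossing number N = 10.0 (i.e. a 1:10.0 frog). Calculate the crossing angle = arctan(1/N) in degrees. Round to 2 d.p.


1/N = 1/10.0 = 0.1
angle = arctan(0.1) = 0.099669 rad
angle = 0.099669 * 180/pi = 5.71 degrees

5.71


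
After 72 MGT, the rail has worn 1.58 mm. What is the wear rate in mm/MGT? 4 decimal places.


Wear rate = total wear / cumulative tonnage
Rate = 1.58 / 72
Rate = 0.0219 mm/MGT

0.0219


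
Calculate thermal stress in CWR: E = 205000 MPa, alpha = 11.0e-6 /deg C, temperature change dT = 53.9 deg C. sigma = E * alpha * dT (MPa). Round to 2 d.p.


sigma = E * alpha * dT
sigma = 205000 * 11.0e-6 * 53.9
sigma = 2.255 * 53.9
sigma = 121.54 MPa

121.54


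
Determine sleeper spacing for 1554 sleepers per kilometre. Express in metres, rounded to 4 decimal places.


Spacing = 1000 m / number of sleepers
Spacing = 1000 / 1554
Spacing = 0.6435 m

0.6435


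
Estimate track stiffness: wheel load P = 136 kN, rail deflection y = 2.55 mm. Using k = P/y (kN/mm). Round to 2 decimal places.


Track stiffness k = P / y
k = 136 / 2.55
k = 53.33 kN/mm

53.33


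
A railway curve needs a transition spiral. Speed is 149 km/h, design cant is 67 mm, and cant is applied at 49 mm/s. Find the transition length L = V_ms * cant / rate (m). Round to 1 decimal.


Convert speed: V = 149 / 3.6 = 41.3889 m/s
L = 41.3889 * 67 / 49
L = 2773.0556 / 49
L = 56.6 m

56.6


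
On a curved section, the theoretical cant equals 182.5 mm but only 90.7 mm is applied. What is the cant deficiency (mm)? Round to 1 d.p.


Cant deficiency = equilibrium cant - actual cant
CD = 182.5 - 90.7
CD = 91.8 mm

91.8


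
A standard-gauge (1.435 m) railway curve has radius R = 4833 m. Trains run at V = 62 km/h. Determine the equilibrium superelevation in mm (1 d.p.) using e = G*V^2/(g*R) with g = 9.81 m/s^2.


Convert speed: V = 62 / 3.6 = 17.2222 m/s
Apply formula: e = 1.435 * 17.2222^2 / (9.81 * 4833)
e = 1.435 * 296.6049 / 47411.73
e = 0.008977 m = 9.0 mm

9.0


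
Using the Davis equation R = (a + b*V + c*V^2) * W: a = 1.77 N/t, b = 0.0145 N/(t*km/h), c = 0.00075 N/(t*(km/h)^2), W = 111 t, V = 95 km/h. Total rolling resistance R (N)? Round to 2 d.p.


b*V = 0.0145 * 95 = 1.3775
c*V^2 = 0.00075 * 9025 = 6.76875
R_per_t = 1.77 + 1.3775 + 6.76875 = 9.91625 N/t
R_total = 9.91625 * 111 = 1100.70 N

1100.70


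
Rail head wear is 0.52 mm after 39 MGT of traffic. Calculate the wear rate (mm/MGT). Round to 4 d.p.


Wear rate = total wear / cumulative tonnage
Rate = 0.52 / 39
Rate = 0.0133 mm/MGT

0.0133
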